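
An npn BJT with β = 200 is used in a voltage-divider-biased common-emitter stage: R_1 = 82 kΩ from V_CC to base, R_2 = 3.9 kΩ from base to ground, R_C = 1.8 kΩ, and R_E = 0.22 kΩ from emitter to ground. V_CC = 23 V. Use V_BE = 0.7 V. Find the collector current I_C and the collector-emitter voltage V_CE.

Thevenize the base divider: V_Th = V_CC·R_2/(R_1+R_2) = 23×3.9/85.9 = 1.04 V, R_Th = R_1‖R_2 = 3.72 kΩ.
Base-emitter loop: V_Th = I_B·R_Th + V_BE + (β+1)I_B·R_E, so I_B = (1.04 − 0.7) / (3.72 + 201×0.22) = 0.00718 mA.
I_C = β·I_B = 200×0.00718 = 1.44 mA, and I_E = (β+1)I_B = 1.44 mA.
V_CE = V_CC − I_C·R_C − I_E·R_E = 23 − 1.44×1.8 − 1.44×0.22 = 20.1 V.
V_CE = 20.1 V > 0.2 V confirms active-region operation.

I_C ≈ 1.4 mA, V_CE ≈ 20 V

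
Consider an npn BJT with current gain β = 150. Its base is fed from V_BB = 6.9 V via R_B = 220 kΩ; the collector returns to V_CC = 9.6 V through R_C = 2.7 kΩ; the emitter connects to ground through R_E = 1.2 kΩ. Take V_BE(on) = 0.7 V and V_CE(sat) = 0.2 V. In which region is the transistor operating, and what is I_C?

active; I_C ≈ 2.3 mA

Assume active. Base-emitter loop: I_B = (V_BB − V_BE)/(R_B + (β+1)R_E) = (6.9 − 0.7)/(220 + 151×1.2) = 0.0155 mA.
I_C = β·I_B = 150×0.0155 = 2.32 mA.
V_CE = V_CC − I_C·R_C − I_E·R_E = 9.6 − 2.32×2.7 − 2.33×1.2 = 0.541 V > V_CE(sat), so the active-region assumption holds.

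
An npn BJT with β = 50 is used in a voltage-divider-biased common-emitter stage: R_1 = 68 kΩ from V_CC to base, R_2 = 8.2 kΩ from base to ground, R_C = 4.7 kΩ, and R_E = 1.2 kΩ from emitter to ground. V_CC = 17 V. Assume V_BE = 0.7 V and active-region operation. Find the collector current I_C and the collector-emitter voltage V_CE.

I_C ≈ 0.82 mA, V_CE ≈ 12 V

Thevenize the base divider: V_Th = V_CC·R_2/(R_1+R_2) = 17×8.2/76.2 = 1.83 V, R_Th = R_1‖R_2 = 7.32 kΩ.
Base-emitter loop: V_Th = I_B·R_Th + V_BE + (β+1)I_B·R_E, so I_B = (1.83 − 0.7) / (7.32 + 51×1.2) = 0.0165 mA.
I_C = β·I_B = 50×0.0165 = 0.824 mA, and I_E = (β+1)I_B = 0.841 mA.
V_CE = V_CC − I_C·R_C − I_E·R_E = 17 − 0.824×4.7 − 0.841×1.2 = 12.1 V.
V_CE = 12.1 V > 0.2 V confirms active-region operation.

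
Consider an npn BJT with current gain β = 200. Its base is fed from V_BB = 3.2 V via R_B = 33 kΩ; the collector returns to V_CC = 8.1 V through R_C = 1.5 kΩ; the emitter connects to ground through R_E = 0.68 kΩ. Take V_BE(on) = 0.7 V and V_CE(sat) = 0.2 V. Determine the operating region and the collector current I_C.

active; I_C ≈ 2.9 mA

Assume active. Base-emitter loop: I_B = (V_BB − V_BE)/(R_B + (β+1)R_E) = (3.2 − 0.7)/(33 + 201×0.68) = 0.0147 mA.
I_C = β·I_B = 200×0.0147 = 2.95 mA.
V_CE = V_CC − I_C·R_C − I_E·R_E = 8.1 − 2.95×1.5 − 2.96×0.68 = 1.67 V > V_CE(sat), so the active-region assumption holds.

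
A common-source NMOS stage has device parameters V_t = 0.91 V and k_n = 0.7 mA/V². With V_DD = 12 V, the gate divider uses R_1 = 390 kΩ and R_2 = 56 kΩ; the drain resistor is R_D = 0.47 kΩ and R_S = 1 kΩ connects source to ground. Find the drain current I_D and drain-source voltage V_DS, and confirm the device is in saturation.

I_D ≈ 0.09 mA, V_DS ≈ 12 V

V_G = V_DD·R_2/(R_1+R_2) = 12×56/446 = 1.51 V.
Assume saturation: I_D = (k_n/2)(V_GS − V_t)² with V_GS = V_G − I_D·R_S = 1.51 − 1·I_D.
Substituting gives 0.35·I_D² − 1.42·I_D + 0.125 = 0, with roots I_D = 0.0899 or 3.96 mA.
The root I_D = 3.96 mA gives V_GS = -2.45 V ≤ V_t, so take I_D = 0.0899 mA.
Then V_GS = 1.42 V and V_DS = V_DD − I_D(R_D+R_S) = 12 − 0.0899×1.47 = 11.9 V.
Saturation requires V_DS ≥ V_GS − V_t = 0.507 V; 11.9 ≥ 0.507 ✓.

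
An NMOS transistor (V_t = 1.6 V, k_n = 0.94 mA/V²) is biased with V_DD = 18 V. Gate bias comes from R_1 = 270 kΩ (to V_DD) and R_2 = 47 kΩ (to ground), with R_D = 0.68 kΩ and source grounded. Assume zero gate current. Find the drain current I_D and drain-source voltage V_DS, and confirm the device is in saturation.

I_D ≈ 0.54 mA, V_DS ≈ 18 V

V_G = V_DD·R_2/(R_1+R_2) = 18×47/317 = 2.67 V. With the source grounded, V_GS = V_G = 2.67 V.
Assume saturation: I_D = (k_n/2)(V_GS − V_t)² = (0.94/2)×(2.67 − 1.6)² = 0.47×1.07² = 0.537 mA.
V_DS = V_DD − I_D·R_D = 18 − 0.537×0.68 = 17.6 V.
Saturation requires V_DS ≥ V_GS − V_t = 1.07 V; 17.6 ≥ 1.07 ✓.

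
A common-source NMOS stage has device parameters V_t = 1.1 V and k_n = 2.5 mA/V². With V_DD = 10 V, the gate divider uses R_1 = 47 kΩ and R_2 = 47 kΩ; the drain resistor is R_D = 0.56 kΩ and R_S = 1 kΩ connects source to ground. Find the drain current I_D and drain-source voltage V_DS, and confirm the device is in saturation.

I_D ≈ 2.5 mA, V_DS ≈ 6.1 V

V_G = V_DD·R_2/(R_1+R_2) = 10×47/94 = 5 V.
Assume saturation: I_D = (k_n/2)(V_GS − V_t)² with V_GS = V_G − I_D·R_S = 5 − 1·I_D.
Substituting gives 1.25·I_D² − 10.8·I_D + 19 = 0, with roots I_D = 2.49 or 6.11 mA.
The root I_D = 6.11 mA gives V_GS = -1.11 V ≤ V_t, so take I_D = 2.49 mA.
Then V_GS = 2.51 V and V_DS = V_DD − I_D(R_D+R_S) = 10 − 2.49×1.56 = 6.12 V.
Saturation requires V_DS ≥ V_GS − V_t = 1.41 V; 6.12 ≥ 1.41 ✓.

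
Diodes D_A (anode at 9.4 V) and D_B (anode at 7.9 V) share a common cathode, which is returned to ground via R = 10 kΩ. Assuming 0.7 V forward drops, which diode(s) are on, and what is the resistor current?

Assume both conduct. Then node N would need to be at both 9.4−0.7 = 8.7 V and 7.9−0.7 = 7.2 V, which is impossible.
Assume only D_A conducts: V_N = 9.4 − 0.7 = 8.7 V, so I_R = 8.7/10 = 0.87 mA.
Check D_B: its anode-to-cathode voltage is 7.9 − 8.7 = -0.8 V < 0.7 V, so it is off. The assumption is consistent.

Only D_A conducts; I_R ≈ 0.87 mA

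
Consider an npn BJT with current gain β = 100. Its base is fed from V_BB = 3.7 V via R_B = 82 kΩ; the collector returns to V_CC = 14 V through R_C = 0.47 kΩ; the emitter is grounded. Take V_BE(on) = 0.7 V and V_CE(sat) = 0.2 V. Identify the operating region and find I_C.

Assume active. Base-emitter loop: I_B = (V_BB − V_BE)/R_B = (3.7 − 0.7)/82 = 0.0366 mA.
I_C = β·I_B = 100×0.0366 = 3.66 mA.
V_CE = V_CC − I_C·R_C = 14 − 3.66×0.47 = 12.3 V > V_CE(sat), so the active-region assumption holds.

active; I_C ≈ 3.7 mA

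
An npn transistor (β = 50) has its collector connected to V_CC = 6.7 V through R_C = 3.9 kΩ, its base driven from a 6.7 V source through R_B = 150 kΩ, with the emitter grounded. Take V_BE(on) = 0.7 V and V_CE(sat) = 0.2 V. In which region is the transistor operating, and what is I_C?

Assume active: I_B = (6.7 − 0.7)/150 = 0.04 mA, giving I_C = β·I_B = 2 mA.
But then V_CE = 6.7 − 2×3.9 = -1.1 V < V_CE(sat) = 0.2 V — impossible in the active region.
So the transistor is saturated. With V_CE = 0.2 V, I_C = (V_CC − 0.2)/R_C = 6.5/3.9 = 1.67 mA.
Check: β·I_B = 2 mA > I_C = 1.67 mA, confirming saturation.

saturation; I_C ≈ 1.7 mA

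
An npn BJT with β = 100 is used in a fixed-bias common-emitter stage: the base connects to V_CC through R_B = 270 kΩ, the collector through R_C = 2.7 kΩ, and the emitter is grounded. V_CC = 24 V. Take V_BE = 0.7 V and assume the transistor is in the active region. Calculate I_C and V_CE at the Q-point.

Base loop: V_CC = I_B·R_B + V_BE, so I_B = (24 − 0.7)/270 kΩ = 0.0863 mA.
In the active region I_C = β·I_B = 100 × 0.0863 = 8.63 mA.
Collector loop: V_CE = V_CC − I_C·R_C = 24 − 8.63×2.7 = 0.7 V.
Since V_CE = 0.7 V > V_CE(sat) ≈ 0.2 V, the transistor is in the active region as assumed.

I_C ≈ 8.6 mA, V_CE ≈ 0.7 V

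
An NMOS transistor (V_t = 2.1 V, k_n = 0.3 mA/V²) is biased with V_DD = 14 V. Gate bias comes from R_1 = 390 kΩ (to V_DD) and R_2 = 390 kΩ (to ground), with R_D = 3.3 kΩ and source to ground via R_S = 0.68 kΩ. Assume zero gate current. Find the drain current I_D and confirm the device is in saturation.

V_G = V_DD·R_2/(R_1+R_2) = 14×390/780 = 7 V.
Assume saturation: I_D = (k_n/2)(V_GS − V_t)² with V_GS = V_G − I_D·R_S = 7 − 0.68·I_D.
Substituting gives 0.0694·I_D² − 2·I_D + 3.6 = 0, with roots I_D = 1.93 or 26.9 mA.
The root I_D = 26.9 mA gives V_GS = -11.3 V ≤ V_t, so take I_D = 1.93 mA.
Then V_GS = 5.69 V and V_DS = V_DD − I_D(R_D+R_S) = 14 − 1.93×3.98 = 6.32 V.
Saturation requires V_DS ≥ V_GS − V_t = 3.59 V; 6.32 ≥ 3.59 ✓.

I_D ≈ 1.9 mA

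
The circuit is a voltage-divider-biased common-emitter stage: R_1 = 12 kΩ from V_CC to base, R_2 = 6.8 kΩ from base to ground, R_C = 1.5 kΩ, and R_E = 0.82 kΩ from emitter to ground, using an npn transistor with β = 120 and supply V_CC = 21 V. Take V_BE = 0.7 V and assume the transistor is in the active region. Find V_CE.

V_CE ≈ 2.4 V

Thevenize the base divider: V_Th = V_CC·R_2/(R_1+R_2) = 21×6.8/18.8 = 7.6 V, R_Th = R_1‖R_2 = 4.34 kΩ.
Base-emitter loop: V_Th = I_B·R_Th + V_BE + (β+1)I_B·R_E, so I_B = (7.6 − 0.7) / (4.34 + 121×0.82) = 0.0666 mA.
I_C = β·I_B = 120×0.0666 = 7.99 mA, and I_E = (β+1)I_B = 8.06 mA.
V_CE = V_CC − I_C·R_C − I_E·R_E = 21 − 7.99×1.5 − 8.06×0.82 = 2.41 V.
V_CE = 2.41 V > 0.2 V confirms active-region operation.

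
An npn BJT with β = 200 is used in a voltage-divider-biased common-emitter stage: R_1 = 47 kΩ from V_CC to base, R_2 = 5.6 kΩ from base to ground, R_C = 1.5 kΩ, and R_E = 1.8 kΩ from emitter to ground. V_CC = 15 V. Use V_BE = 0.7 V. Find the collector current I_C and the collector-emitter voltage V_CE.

Thevenize the base divider: V_Th = V_CC·R_2/(R_1+R_2) = 15×5.6/52.6 = 1.6 V, R_Th = R_1‖R_2 = 5 kΩ.
Base-emitter loop: V_Th = I_B·R_Th + V_BE + (β+1)I_B·R_E, so I_B = (1.6 − 0.7) / (5 + 201×1.8) = 0.00245 mA.
I_C = β·I_B = 200×0.00245 = 0.489 mA, and I_E = (β+1)I_B = 0.492 mA.
V_CE = V_CC − I_C·R_C − I_E·R_E = 15 − 0.489×1.5 − 0.492×1.8 = 13.4 V.
V_CE = 13.4 V > 0.2 V confirms active-region operation.

I_C ≈ 0.49 mA, V_CE ≈ 13 V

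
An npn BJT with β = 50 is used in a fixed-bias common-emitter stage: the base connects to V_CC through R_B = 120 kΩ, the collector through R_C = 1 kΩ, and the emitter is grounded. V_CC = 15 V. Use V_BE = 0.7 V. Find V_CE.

V_CE ≈ 9 V

Base loop: V_CC = I_B·R_B + V_BE, so I_B = (15 − 0.7)/120 kΩ = 0.119 mA.
In the active region I_C = β·I_B = 50 × 0.119 = 5.96 mA.
Collector loop: V_CE = V_CC − I_C·R_C = 15 − 5.96×1 = 9.04 V.
Since V_CE = 9.04 V > V_CE(sat) ≈ 0.2 V, the transistor is in the active region as assumed.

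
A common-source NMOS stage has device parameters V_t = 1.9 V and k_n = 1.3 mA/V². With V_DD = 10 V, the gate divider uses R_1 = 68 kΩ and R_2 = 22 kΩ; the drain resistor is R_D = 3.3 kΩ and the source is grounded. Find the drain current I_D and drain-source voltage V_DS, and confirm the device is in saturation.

V_G = V_DD·R_2/(R_1+R_2) = 10×22/90 = 2.44 V. With the source grounded, V_GS = V_G = 2.44 V.
Assume saturation: I_D = (k_n/2)(V_GS − V_t)² = (1.3/2)×(2.44 − 1.9)² = 0.65×0.544² = 0.193 mA.
V_DS = V_DD − I_D·R_D = 10 − 0.193×3.3 = 9.36 V.
Saturation requires V_DS ≥ V_GS − V_t = 0.544 V; 9.36 ≥ 0.544 ✓.

I_D ≈ 0.19 mA, V_DS ≈ 9.4 V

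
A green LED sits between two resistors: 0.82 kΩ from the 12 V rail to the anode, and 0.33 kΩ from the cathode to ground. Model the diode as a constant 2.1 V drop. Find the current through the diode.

I ≈ 8.6 mA

The two resistors are in series with the diode, so KVL gives 12 = I·0.82 + 2.1 + I·0.33.
I = (12 − 2.1) / (0.82 + 0.33) kΩ = 9.9 / 1.15 = 8.61 mA.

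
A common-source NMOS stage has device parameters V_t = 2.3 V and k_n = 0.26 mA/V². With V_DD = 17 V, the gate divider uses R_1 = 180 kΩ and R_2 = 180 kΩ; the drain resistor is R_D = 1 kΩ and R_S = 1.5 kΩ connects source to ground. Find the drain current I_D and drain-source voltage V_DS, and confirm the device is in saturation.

V_G = V_DD·R_2/(R_1+R_2) = 17×180/360 = 8.5 V.
Assume saturation: I_D = (k_n/2)(V_GS − V_t)² with V_GS = V_G − I_D·R_S = 8.5 − 1.5·I_D.
Substituting gives 0.292·I_D² − 3.42·I_D + 5 = 0, with roots I_D = 1.71 or 9.97 mA.
The root I_D = 9.97 mA gives V_GS = -6.46 V ≤ V_t, so take I_D = 1.71 mA.
Then V_GS = 5.93 V and V_DS = V_DD − I_D(R_D+R_S) = 17 − 1.71×2.5 = 12.7 V.
Saturation requires V_DS ≥ V_GS − V_t = 3.63 V; 12.7 ≥ 3.63 ✓.

I_D ≈ 1.7 mA, V_DS ≈ 13 V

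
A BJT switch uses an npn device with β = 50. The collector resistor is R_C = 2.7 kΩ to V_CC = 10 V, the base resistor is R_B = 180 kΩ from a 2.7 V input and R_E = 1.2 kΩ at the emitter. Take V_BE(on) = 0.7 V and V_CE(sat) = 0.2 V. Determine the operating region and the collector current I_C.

Assume active. Base-emitter loop: I_B = (V_BB − V_BE)/(R_B + (β+1)R_E) = (2.7 − 0.7)/(180 + 51×1.2) = 0.00829 mA.
I_C = β·I_B = 50×0.00829 = 0.415 mA.
V_CE = V_CC − I_C·R_C − I_E·R_E = 10 − 0.415×2.7 − 0.423×1.2 = 8.37 V > V_CE(sat), so the active-region assumption holds.

active; I_C ≈ 0.41 mA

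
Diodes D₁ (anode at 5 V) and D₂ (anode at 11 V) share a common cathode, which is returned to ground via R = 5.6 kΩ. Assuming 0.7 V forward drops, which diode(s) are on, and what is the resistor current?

Assume both conduct. Then node N would need to be at both 5−0.7 = 4.3 V and 11−0.7 = 10.3 V, which is impossible.
Assume only D₂ conducts: V_N = 11 − 0.7 = 10.3 V, so I_R = 10.3/5.6 = 1.84 mA.
Check D₁: its anode-to-cathode voltage is 5 − 10.3 = -5.3 V < 0.7 V, so it is off. The assumption is consistent.

Only D₂ conducts; I_R ≈ 1.8 mA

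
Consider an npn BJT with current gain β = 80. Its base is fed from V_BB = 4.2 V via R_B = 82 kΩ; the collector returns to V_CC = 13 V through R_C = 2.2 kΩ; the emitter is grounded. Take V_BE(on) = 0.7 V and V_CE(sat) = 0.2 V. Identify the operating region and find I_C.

active; I_C ≈ 3.4 mA

Assume active. Base-emitter loop: I_B = (V_BB − V_BE)/R_B = (4.2 − 0.7)/82 = 0.0427 mA.
I_C = β·I_B = 80×0.0427 = 3.41 mA.
V_CE = V_CC − I_C·R_C = 13 − 3.41×2.2 = 5.49 V > V_CE(sat), so the active-region assumption holds.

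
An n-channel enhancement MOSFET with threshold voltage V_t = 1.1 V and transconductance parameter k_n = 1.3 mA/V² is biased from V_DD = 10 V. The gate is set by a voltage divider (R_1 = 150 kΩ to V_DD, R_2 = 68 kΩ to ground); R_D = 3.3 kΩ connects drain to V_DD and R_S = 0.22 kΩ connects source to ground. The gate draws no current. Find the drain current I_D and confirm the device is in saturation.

I_D ≈ 1.7 mA

V_G = V_DD·R_2/(R_1+R_2) = 10×68/218 = 3.12 V.
Assume saturation: I_D = (k_n/2)(V_GS − V_t)² with V_GS = V_G − I_D·R_S = 3.12 − 0.22·I_D.
Substituting gives 0.0315·I_D² − 1.58·I_D + 2.65 = 0, with roots I_D = 1.74 or 48.4 mA.
The root I_D = 48.4 mA gives V_GS = -7.53 V ≤ V_t, so take I_D = 1.74 mA.
Then V_GS = 2.74 V and V_DS = V_DD − I_D(R_D+R_S) = 10 − 1.74×3.52 = 3.87 V.
Saturation requires V_DS ≥ V_GS − V_t = 1.64 V; 3.87 ≥ 1.64 ✓.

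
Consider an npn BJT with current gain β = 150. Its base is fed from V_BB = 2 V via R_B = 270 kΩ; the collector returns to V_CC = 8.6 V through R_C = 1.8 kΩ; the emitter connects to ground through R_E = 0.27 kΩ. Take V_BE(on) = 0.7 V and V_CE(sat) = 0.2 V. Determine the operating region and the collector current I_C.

active; I_C ≈ 0.63 mA

Assume active. Base-emitter loop: I_B = (V_BB − V_BE)/(R_B + (β+1)R_E) = (2 − 0.7)/(270 + 151×0.27) = 0.00418 mA.
I_C = β·I_B = 150×0.00418 = 0.627 mA.
V_CE = V_CC − I_C·R_C − I_E·R_E = 8.6 − 0.627×1.8 − 0.632×0.27 = 7.3 V > V_CE(sat), so the active-region assumption holds.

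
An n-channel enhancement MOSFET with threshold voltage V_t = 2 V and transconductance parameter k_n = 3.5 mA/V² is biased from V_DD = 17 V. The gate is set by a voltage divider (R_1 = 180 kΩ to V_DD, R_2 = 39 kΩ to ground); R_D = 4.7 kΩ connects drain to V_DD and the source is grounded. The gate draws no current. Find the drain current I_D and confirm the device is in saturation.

V_G = V_DD·R_2/(R_1+R_2) = 17×39/219 = 3.03 V. With the source grounded, V_GS = V_G = 3.03 V.
Assume saturation: I_D = (k_n/2)(V_GS − V_t)² = (3.5/2)×(3.03 − 2)² = 1.75×1.03² = 1.85 mA.
V_DS = V_DD − I_D·R_D = 17 − 1.85×4.7 = 8.32 V.
Saturation requires V_DS ≥ V_GS − V_t = 1.03 V; 8.32 ≥ 1.03 ✓.

I_D ≈ 1.8 mA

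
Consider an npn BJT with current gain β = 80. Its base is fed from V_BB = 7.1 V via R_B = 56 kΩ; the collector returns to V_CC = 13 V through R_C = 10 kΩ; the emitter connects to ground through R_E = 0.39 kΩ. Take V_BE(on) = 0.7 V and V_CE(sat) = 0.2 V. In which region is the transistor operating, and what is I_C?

saturation; I_C ≈ 1.2 mA

Assume active: I_B = (7.1 − 0.7)/(56 + 81×0.39) = 0.0731 mA, I_C = β·I_B = 5.85 mA.
Then V_CE = 13 − 5.85×10 − 5.92×0.39 = -47.8 V < 0.2 V — the active assumption fails.
Re-solve with V_CE = 0.2 V. KCL at the emitter: V_E/R_E = (V_BB−0.7−V_E)/R_B + (V_CC−0.2−V_E)/R_C, giving V_E = 0.52 V.
I_C = (V_CC − 0.2 − V_E)/R_C = (12.8 − 0.52)/10 = 1.23 mA.
Check: I_B = (6.4 − 0.52)/56 = 0.105 mA, and β·I_B = 8.4 mA > I_C, confirming saturation.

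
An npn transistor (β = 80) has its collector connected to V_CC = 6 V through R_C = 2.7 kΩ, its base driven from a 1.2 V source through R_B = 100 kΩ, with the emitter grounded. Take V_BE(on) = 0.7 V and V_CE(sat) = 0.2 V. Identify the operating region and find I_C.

Assume active. Base-emitter loop: I_B = (V_BB − V_BE)/R_B = (1.2 − 0.7)/100 = 0.005 mA.
I_C = β·I_B = 80×0.005 = 0.4 mA.
V_CE = V_CC − I_C·R_C = 6 − 0.4×2.7 = 4.92 V > V_CE(sat), so the active-region assumption holds.

active; I_C ≈ 0.4 mA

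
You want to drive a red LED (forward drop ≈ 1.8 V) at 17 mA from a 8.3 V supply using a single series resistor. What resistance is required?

R ≈ 0.38 kΩ

The resistor drops V_S − V_D = 8.3 − 1.8 = 6.5 V at 17 mA.
R = 6.5 V / 17 mA = 0.382 kΩ.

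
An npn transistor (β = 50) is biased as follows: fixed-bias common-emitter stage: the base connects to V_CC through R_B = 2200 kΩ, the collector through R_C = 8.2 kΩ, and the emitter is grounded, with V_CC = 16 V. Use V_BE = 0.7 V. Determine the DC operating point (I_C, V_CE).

I_C ≈ 0.35 mA, V_CE ≈ 13 V

Base loop: V_CC = I_B·R_B + V_BE, so I_B = (16 − 0.7)/2200 kΩ = 0.00695 mA.
In the active region I_C = β·I_B = 50 × 0.00695 = 0.348 mA.
Collector loop: V_CE = V_CC − I_C·R_C = 16 − 0.348×8.2 = 13.1 V.
Since V_CE = 13.1 V > V_CE(sat) ≈ 0.2 V, the transistor is in the active region as assumed.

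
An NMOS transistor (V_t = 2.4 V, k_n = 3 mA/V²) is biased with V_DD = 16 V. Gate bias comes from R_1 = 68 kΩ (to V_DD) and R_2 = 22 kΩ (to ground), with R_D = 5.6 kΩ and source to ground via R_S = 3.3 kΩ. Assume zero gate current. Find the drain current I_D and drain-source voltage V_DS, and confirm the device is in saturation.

V_G = V_DD·R_2/(R_1+R_2) = 16×22/90 = 3.91 V.
Assume saturation: I_D = (k_n/2)(V_GS − V_t)² with V_GS = V_G − I_D·R_S = 3.91 − 3.3·I_D.
Substituting gives 16.3·I_D² − 16·I_D + 3.43 = 0, with roots I_D = 0.318 or 0.659 mA.
The root I_D = 0.659 mA gives V_GS = 1.74 V ≤ V_t, so take I_D = 0.318 mA.
Then V_GS = 2.86 V and V_DS = V_DD − I_D(R_D+R_S) = 16 − 0.318×8.9 = 13.2 V.
Saturation requires V_DS ≥ V_GS − V_t = 0.461 V; 13.2 ≥ 0.461 ✓.

I_D ≈ 0.32 mA, V_DS ≈ 13 V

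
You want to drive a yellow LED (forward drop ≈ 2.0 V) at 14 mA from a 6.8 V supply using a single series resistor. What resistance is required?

R ≈ 0.34 kΩ

The resistor drops V_S − V_D = 6.8 − 2.0 = 4.8 V at 14 mA.
R = 4.8 V / 14 mA = 0.343 kΩ.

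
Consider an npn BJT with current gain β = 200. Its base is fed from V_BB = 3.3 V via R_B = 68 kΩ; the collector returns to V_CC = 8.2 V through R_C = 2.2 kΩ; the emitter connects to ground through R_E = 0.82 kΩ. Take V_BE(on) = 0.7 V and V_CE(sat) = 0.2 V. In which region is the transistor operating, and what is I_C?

Assume active. Base-emitter loop: I_B = (V_BB − V_BE)/(R_B + (β+1)R_E) = (3.3 − 0.7)/(68 + 201×0.82) = 0.0112 mA.
I_C = β·I_B = 200×0.0112 = 2.23 mA.
V_CE = V_CC − I_C·R_C − I_E·R_E = 8.2 − 2.23×2.2 − 2.24×0.82 = 1.45 V > V_CE(sat), so the active-region assumption holds.

active; I_C ≈ 2.2 mA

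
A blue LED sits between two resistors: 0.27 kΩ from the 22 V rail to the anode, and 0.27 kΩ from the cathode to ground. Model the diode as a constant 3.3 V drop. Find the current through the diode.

I ≈ 35 mA

The two resistors are in series with the diode, so KVL gives 22 = I·0.27 + 3.3 + I·0.27.
I = (22 − 3.3) / (0.27 + 0.27) kΩ = 18.7 / 0.54 = 34.6 mA.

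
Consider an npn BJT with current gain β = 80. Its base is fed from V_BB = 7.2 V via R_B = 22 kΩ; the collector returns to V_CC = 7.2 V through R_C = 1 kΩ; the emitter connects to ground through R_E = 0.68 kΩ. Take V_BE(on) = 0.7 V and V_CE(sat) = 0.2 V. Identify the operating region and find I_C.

Assume active: I_B = (7.2 − 0.7)/(22 + 81×0.68) = 0.0843 mA, I_C = β·I_B = 6.75 mA.
Then V_CE = 7.2 − 6.75×1 − 6.83×0.68 = -4.19 V < 0.2 V — the active assumption fails.
Re-solve with V_CE = 0.2 V. KCL at the emitter: V_E/R_E = (V_BB−0.7−V_E)/R_B + (V_CC−0.2−V_E)/R_C, giving V_E = 2.9 V.
I_C = (V_CC − 0.2 − V_E)/R_C = (7 − 2.9)/1 = 4.1 mA.
Check: I_B = (6.5 − 2.9)/22 = 0.164 mA, and β·I_B = 13.1 mA > I_C, confirming saturation.

saturation; I_C ≈ 4.1 mA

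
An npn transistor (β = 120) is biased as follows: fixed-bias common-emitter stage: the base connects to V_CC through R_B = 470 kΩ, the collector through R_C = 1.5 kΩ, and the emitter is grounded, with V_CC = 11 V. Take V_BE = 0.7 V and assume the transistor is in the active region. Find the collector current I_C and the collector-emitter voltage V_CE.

Base loop: V_CC = I_B·R_B + V_BE, so I_B = (11 − 0.7)/470 kΩ = 0.0219 mA.
In the active region I_C = β·I_B = 120 × 0.0219 = 2.63 mA.
Collector loop: V_CE = V_CC − I_C·R_C = 11 − 2.63×1.5 = 7.06 V.
Since V_CE = 7.06 V > V_CE(sat) ≈ 0.2 V, the transistor is in the active region as assumed.

I_C ≈ 2.6 mA, V_CE ≈ 7.1 V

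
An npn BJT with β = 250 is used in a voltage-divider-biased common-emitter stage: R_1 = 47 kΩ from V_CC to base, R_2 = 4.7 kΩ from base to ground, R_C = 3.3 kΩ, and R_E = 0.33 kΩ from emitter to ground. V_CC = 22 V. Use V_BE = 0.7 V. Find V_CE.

Thevenize the base divider: V_Th = V_CC·R_2/(R_1+R_2) = 22×4.7/51.7 = 2 V, R_Th = R_1‖R_2 = 4.27 kΩ.
Base-emitter loop: V_Th = I_B·R_Th + V_BE + (β+1)I_B·R_E, so I_B = (2 − 0.7) / (4.27 + 251×0.33) = 0.0149 mA.
I_C = β·I_B = 250×0.0149 = 3.73 mA, and I_E = (β+1)I_B = 3.75 mA.
V_CE = V_CC − I_C·R_C − I_E·R_E = 22 − 3.73×3.3 − 3.75×0.33 = 8.45 V.
V_CE = 8.45 V > 0.2 V confirms active-region operation.

V_CE ≈ 8.5 V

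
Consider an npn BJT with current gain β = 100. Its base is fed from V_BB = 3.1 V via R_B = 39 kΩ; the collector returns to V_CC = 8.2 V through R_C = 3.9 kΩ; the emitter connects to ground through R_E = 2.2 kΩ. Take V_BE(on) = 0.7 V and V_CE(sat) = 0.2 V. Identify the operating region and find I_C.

active; I_C ≈ 0.92 mA

Assume active. Base-emitter loop: I_B = (V_BB − V_BE)/(R_B + (β+1)R_E) = (3.1 − 0.7)/(39 + 101×2.2) = 0.00919 mA.
I_C = β·I_B = 100×0.00919 = 0.919 mA.
V_CE = V_CC − I_C·R_C − I_E·R_E = 8.2 − 0.919×3.9 − 0.928×2.2 = 2.57 V > V_CE(sat), so the active-region assumption holds.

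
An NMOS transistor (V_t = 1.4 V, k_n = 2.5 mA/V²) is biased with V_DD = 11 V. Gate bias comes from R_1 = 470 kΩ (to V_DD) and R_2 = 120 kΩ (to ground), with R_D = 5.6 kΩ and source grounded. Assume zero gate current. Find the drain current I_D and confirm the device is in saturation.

V_G = V_DD·R_2/(R_1+R_2) = 11×120/590 = 2.24 V. With the source grounded, V_GS = V_G = 2.24 V.
Assume saturation: I_D = (k_n/2)(V_GS − V_t)² = (2.5/2)×(2.24 − 1.4)² = 1.25×0.837² = 0.876 mA.
V_DS = V_DD − I_D·R_D = 11 − 0.876×5.6 = 6.09 V.
Saturation requires V_DS ≥ V_GS − V_t = 0.837 V; 6.09 ≥ 0.837 ✓.

I_D ≈ 0.88 mA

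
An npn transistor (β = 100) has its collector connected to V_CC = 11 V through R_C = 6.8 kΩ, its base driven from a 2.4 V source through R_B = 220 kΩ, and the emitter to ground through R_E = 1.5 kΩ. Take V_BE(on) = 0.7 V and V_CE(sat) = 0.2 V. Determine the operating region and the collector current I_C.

active; I_C ≈ 0.46 mA

Assume active. Base-emitter loop: I_B = (V_BB − V_BE)/(R_B + (β+1)R_E) = (2.4 − 0.7)/(220 + 101×1.5) = 0.00458 mA.
I_C = β·I_B = 100×0.00458 = 0.458 mA.
V_CE = V_CC − I_C·R_C − I_E·R_E = 11 − 0.458×6.8 − 0.462×1.5 = 7.2 V > V_CE(sat), so the active-region assumption holds.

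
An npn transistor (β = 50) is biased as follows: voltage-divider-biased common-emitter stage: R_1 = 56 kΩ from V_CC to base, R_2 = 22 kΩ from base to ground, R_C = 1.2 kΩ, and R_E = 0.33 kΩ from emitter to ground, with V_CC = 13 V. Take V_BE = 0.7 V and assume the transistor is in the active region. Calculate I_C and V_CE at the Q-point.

I_C ≈ 4.5 mA, V_CE ≈ 6 V

Thevenize the base divider: V_Th = V_CC·R_2/(R_1+R_2) = 13×22/78 = 3.67 V, R_Th = R_1‖R_2 = 15.8 kΩ.
Base-emitter loop: V_Th = I_B·R_Th + V_BE + (β+1)I_B·R_E, so I_B = (3.67 − 0.7) / (15.8 + 51×0.33) = 0.0909 mA.
I_C = β·I_B = 50×0.0909 = 4.55 mA, and I_E = (β+1)I_B = 4.64 mA.
V_CE = V_CC − I_C·R_C − I_E·R_E = 13 − 4.55×1.2 − 4.64×0.33 = 6.01 V.
V_CE = 6.01 V > 0.2 V confirms active-region operation.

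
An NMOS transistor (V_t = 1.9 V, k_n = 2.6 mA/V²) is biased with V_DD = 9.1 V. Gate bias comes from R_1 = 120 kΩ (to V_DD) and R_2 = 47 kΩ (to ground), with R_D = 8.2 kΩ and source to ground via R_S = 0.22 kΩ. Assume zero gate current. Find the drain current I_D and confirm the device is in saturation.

V_G = V_DD·R_2/(R_1+R_2) = 9.1×47/167 = 2.56 V.
Assume saturation: I_D = (k_n/2)(V_GS − V_t)² with V_GS = V_G − I_D·R_S = 2.56 − 0.22·I_D.
Substituting gives 0.0629·I_D² − 1.38·I_D + 0.568 = 0, with roots I_D = 0.42 or 21.5 mA.
The root I_D = 21.5 mA gives V_GS = -2.17 V ≤ V_t, so take I_D = 0.42 mA.
Then V_GS = 2.47 V and V_DS = V_DD − I_D(R_D+R_S) = 9.1 − 0.42×8.42 = 5.56 V.
Saturation requires V_DS ≥ V_GS − V_t = 0.569 V; 5.56 ≥ 0.569 ✓.

I_D ≈ 0.42 mA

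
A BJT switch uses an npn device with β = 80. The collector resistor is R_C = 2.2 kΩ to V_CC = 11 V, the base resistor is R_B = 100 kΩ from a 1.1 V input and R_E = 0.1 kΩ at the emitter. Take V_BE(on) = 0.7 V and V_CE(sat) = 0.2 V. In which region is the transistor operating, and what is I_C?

Assume active. Base-emitter loop: I_B = (V_BB − V_BE)/(R_B + (β+1)R_E) = (1.1 − 0.7)/(100 + 81×0.1) = 0.0037 mA.
I_C = β·I_B = 80×0.0037 = 0.296 mA.
V_CE = V_CC − I_C·R_C − I_E·R_E = 11 − 0.296×2.2 − 0.3×0.1 = 10.3 V > V_CE(sat), so the active-region assumption holds.

active; I_C ≈ 0.3 mA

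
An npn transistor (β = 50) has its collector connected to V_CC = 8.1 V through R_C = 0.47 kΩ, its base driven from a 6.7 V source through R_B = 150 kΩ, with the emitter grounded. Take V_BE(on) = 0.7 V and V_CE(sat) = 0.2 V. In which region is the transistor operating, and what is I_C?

Assume active. Base-emitter loop: I_B = (V_BB − V_BE)/R_B = (6.7 − 0.7)/150 = 0.04 mA.
I_C = β·I_B = 50×0.04 = 2 mA.
V_CE = V_CC − I_C·R_C = 8.1 − 2×0.47 = 7.16 V > V_CE(sat), so the active-region assumption holds.

active; I_C ≈ 2 mA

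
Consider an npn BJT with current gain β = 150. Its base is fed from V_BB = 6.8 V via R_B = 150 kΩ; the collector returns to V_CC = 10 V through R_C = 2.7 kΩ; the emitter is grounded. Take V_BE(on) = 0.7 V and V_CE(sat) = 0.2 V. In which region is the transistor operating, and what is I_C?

Assume active: I_B = (6.8 − 0.7)/150 = 0.0407 mA, giving I_C = β·I_B = 6.1 mA.
But then V_CE = 10 − 6.1×2.7 = -6.47 V < V_CE(sat) = 0.2 V — impossible in the active region.
So the transistor is saturated. With V_CE = 0.2 V, I_C = (V_CC − 0.2)/R_C = 9.8/2.7 = 3.63 mA.
Check: β·I_B = 6.1 mA > I_C = 3.63 mA, confirming saturation.

saturation; I_C ≈ 3.6 mA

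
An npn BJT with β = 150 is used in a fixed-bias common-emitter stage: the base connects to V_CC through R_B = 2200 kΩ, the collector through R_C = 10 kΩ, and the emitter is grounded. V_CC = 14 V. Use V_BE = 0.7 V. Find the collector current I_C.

Base loop: V_CC = I_B·R_B + V_BE, so I_B = (14 − 0.7)/2200 kΩ = 0.00605 mA.
In the active region I_C = β·I_B = 150 × 0.00605 = 0.907 mA.
Collector loop: V_CE = V_CC − I_C·R_C = 14 − 0.907×10 = 4.93 V.
Since V_CE = 4.93 V > V_CE(sat) ≈ 0.2 V, the transistor is in the active region as assumed.

I_C ≈ 0.91 mA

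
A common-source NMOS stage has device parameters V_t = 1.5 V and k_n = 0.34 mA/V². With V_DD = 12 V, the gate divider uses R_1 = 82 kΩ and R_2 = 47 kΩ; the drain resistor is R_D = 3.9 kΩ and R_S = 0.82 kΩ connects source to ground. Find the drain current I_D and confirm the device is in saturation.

I_D ≈ 0.82 mA

V_G = V_DD·R_2/(R_1+R_2) = 12×47/129 = 4.37 V.
Assume saturation: I_D = (k_n/2)(V_GS − V_t)² with V_GS = V_G − I_D·R_S = 4.37 − 0.82·I_D.
Substituting gives 0.114·I_D² − 1.8·I_D + 1.4 = 0, with roots I_D = 0.822 or 14.9 mA.
The root I_D = 14.9 mA gives V_GS = -7.87 V ≤ V_t, so take I_D = 0.822 mA.
Then V_GS = 3.7 V and V_DS = V_DD − I_D(R_D+R_S) = 12 − 0.822×4.72 = 8.12 V.
Saturation requires V_DS ≥ V_GS − V_t = 2.2 V; 8.12 ≥ 2.2 ✓.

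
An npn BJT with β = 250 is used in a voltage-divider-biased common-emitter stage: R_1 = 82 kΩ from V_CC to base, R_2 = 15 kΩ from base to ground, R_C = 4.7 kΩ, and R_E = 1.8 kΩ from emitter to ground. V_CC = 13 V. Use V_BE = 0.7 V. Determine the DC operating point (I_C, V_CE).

Thevenize the base divider: V_Th = V_CC·R_2/(R_1+R_2) = 13×15/97 = 2.01 V, R_Th = R_1‖R_2 = 12.7 kΩ.
Base-emitter loop: V_Th = I_B·R_Th + V_BE + (β+1)I_B·R_E, so I_B = (2.01 − 0.7) / (12.7 + 251×1.8) = 0.00282 mA.
I_C = β·I_B = 250×0.00282 = 0.705 mA, and I_E = (β+1)I_B = 0.708 mA.
V_CE = V_CC − I_C·R_C − I_E·R_E = 13 − 0.705×4.7 − 0.708×1.8 = 8.41 V.
V_CE = 8.41 V > 0.2 V confirms active-region operation.

I_C ≈ 0.71 mA, V_CE ≈ 8.4 V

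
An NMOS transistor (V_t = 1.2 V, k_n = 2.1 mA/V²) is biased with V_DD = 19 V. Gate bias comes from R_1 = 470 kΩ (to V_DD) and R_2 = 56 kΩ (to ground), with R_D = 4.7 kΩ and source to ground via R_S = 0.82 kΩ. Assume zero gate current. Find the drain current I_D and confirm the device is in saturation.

I_D ≈ 0.32 mA

V_G = V_DD·R_2/(R_1+R_2) = 19×56/526 = 2.02 V.
Assume saturation: I_D = (k_n/2)(V_GS − V_t)² with V_GS = V_G − I_D·R_S = 2.02 − 0.82·I_D.
Substituting gives 0.706·I_D² − 2.42·I_D + 0.711 = 0, with roots I_D = 0.325 or 3.1 mA.
The root I_D = 3.1 mA gives V_GS = -0.518 V ≤ V_t, so take I_D = 0.325 mA.
Then V_GS = 1.76 V and V_DS = V_DD − I_D(R_D+R_S) = 19 − 0.325×5.52 = 17.2 V.
Saturation requires V_DS ≥ V_GS − V_t = 0.556 V; 17.2 ≥ 0.556 ✓.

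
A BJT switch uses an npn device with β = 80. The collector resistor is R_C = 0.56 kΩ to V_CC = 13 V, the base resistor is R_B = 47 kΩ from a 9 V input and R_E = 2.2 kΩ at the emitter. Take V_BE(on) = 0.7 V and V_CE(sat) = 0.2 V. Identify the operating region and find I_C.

Assume active. Base-emitter loop: I_B = (V_BB − V_BE)/(R_B + (β+1)R_E) = (9 − 0.7)/(47 + 81×2.2) = 0.0369 mA.
I_C = β·I_B = 80×0.0369 = 2.95 mA.
V_CE = V_CC − I_C·R_C − I_E·R_E = 13 − 2.95×0.56 − 2.99×2.2 = 4.78 V > V_CE(sat), so the active-region assumption holds.

active; I_C ≈ 2.9 mA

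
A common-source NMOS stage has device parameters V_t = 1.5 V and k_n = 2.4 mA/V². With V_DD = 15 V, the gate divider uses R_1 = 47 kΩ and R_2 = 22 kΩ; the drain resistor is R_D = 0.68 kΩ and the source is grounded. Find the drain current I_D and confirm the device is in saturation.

I_D ≈ 13 mA

V_G = V_DD·R_2/(R_1+R_2) = 15×22/69 = 4.78 V. With the source grounded, V_GS = V_G = 4.78 V.
Assume saturation: I_D = (k_n/2)(V_GS − V_t)² = (2.4/2)×(4.78 − 1.5)² = 1.2×3.28² = 12.9 mA.
V_DS = V_DD − I_D·R_D = 15 − 12.9×0.68 = 6.21 V.
Saturation requires V_DS ≥ V_GS − V_t = 3.28 V; 6.21 ≥ 3.28 ✓.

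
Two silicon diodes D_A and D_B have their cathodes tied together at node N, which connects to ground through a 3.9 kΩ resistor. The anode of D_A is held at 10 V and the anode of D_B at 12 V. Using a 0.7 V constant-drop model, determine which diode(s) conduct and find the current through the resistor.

Assume both conduct. Then node N would need to be at both 10−0.7 = 9.3 V and 12−0.7 = 11.3 V, which is impossible.
Assume only D_B conducts: V_N = 12 − 0.7 = 11.3 V, so I_R = 11.3/3.9 = 2.9 mA.
Check D_A: its anode-to-cathode voltage is 10 − 11.3 = -1.3 V < 0.7 V, so it is off. The assumption is consistent.

Only D_B conducts; I_R ≈ 2.9 mA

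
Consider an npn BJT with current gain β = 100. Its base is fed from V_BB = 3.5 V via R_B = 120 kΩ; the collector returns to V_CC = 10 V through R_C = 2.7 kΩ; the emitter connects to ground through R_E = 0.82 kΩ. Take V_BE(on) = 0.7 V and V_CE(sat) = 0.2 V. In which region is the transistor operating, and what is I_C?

Assume active. Base-emitter loop: I_B = (V_BB − V_BE)/(R_B + (β+1)R_E) = (3.5 − 0.7)/(120 + 101×0.82) = 0.0138 mA.
I_C = β·I_B = 100×0.0138 = 1.38 mA.
V_CE = V_CC − I_C·R_C − I_E·R_E = 10 − 1.38×2.7 − 1.39×0.82 = 5.13 V > V_CE(sat), so the active-region assumption holds.

active; I_C ≈ 1.4 mA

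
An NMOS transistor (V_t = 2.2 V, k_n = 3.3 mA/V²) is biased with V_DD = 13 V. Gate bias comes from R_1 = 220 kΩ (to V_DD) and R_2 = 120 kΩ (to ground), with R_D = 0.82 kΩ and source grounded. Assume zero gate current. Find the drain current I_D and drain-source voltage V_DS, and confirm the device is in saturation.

V_G = V_DD·R_2/(R_1+R_2) = 13×120/340 = 4.59 V. With the source grounded, V_GS = V_G = 4.59 V.
Assume saturation: I_D = (k_n/2)(V_GS − V_t)² = (3.3/2)×(4.59 − 2.2)² = 1.65×2.39² = 9.41 mA.
V_DS = V_DD − I_D·R_D = 13 − 9.41×0.82 = 5.28 V.
Saturation requires V_DS ≥ V_GS − V_t = 2.39 V; 5.28 ≥ 2.39 ✓.

I_D ≈ 9.4 mA, V_DS ≈ 5.3 V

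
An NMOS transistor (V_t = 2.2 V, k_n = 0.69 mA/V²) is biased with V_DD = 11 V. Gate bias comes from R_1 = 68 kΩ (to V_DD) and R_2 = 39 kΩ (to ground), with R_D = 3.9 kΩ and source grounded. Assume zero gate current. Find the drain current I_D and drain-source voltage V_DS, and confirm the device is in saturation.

V_G = V_DD·R_2/(R_1+R_2) = 11×39/107 = 4.01 V. With the source grounded, V_GS = V_G = 4.01 V.
Assume saturation: I_D = (k_n/2)(V_GS − V_t)² = (0.69/2)×(4.01 − 2.2)² = 0.345×1.81² = 1.13 mA.
V_DS = V_DD − I_D·R_D = 11 − 1.13×3.9 = 6.6 V.
Saturation requires V_DS ≥ V_GS − V_t = 1.81 V; 6.6 ≥ 1.81 ✓.

I_D ≈ 1.1 mA, V_DS ≈ 6.6 V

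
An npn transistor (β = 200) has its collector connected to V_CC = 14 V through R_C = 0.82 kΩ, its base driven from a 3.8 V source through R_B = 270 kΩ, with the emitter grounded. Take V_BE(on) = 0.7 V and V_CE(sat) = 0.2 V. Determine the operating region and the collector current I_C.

active; I_C ≈ 2.3 mA

Assume active. Base-emitter loop: I_B = (V_BB − V_BE)/R_B = (3.8 − 0.7)/270 = 0.0115 mA.
I_C = β·I_B = 200×0.0115 = 2.3 mA.
V_CE = V_CC − I_C·R_C = 14 − 2.3×0.82 = 12.1 V > V_CE(sat), so the active-region assumption holds.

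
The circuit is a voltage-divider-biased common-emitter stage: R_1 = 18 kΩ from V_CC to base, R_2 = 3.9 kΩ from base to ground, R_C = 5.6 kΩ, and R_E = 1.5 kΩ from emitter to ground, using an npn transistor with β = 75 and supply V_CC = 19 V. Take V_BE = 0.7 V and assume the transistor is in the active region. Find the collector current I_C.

Thevenize the base divider: V_Th = V_CC·R_2/(R_1+R_2) = 19×3.9/21.9 = 3.38 V, R_Th = R_1‖R_2 = 3.21 kΩ.
Base-emitter loop: V_Th = I_B·R_Th + V_BE + (β+1)I_B·R_E, so I_B = (3.38 − 0.7) / (3.21 + 76×1.5) = 0.0229 mA.
I_C = β·I_B = 75×0.0229 = 1.72 mA, and I_E = (β+1)I_B = 1.74 mA.
V_CE = V_CC − I_C·R_C − I_E·R_E = 19 − 1.72×5.6 − 1.74×1.5 = 6.77 V.
V_CE = 6.77 V > 0.2 V confirms active-region operation.

I_C ≈ 1.7 mA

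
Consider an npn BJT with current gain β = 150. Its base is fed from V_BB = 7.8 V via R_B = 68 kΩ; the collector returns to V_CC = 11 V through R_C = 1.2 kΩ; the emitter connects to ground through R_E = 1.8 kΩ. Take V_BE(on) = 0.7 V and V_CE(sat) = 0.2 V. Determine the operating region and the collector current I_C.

active; I_C ≈ 3.1 mA

Assume active. Base-emitter loop: I_B = (V_BB − V_BE)/(R_B + (β+1)R_E) = (7.8 − 0.7)/(68 + 151×1.8) = 0.0209 mA.
I_C = β·I_B = 150×0.0209 = 3.13 mA.
V_CE = V_CC − I_C·R_C − I_E·R_E = 11 − 3.13×1.2 − 3.16×1.8 = 1.56 V > V_CE(sat), so the active-region assumption holds.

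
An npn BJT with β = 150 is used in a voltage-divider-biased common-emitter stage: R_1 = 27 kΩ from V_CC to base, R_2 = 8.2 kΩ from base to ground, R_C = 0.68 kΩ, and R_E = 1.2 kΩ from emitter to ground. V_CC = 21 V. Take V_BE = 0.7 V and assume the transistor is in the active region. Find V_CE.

Thevenize the base divider: V_Th = V_CC·R_2/(R_1+R_2) = 21×8.2/35.2 = 4.89 V, R_Th = R_1‖R_2 = 6.29 kΩ.
Base-emitter loop: V_Th = I_B·R_Th + V_BE + (β+1)I_B·R_E, so I_B = (4.89 − 0.7) / (6.29 + 151×1.2) = 0.0224 mA.
I_C = β·I_B = 150×0.0224 = 3.35 mA, and I_E = (β+1)I_B = 3.38 mA.
V_CE = V_CC − I_C·R_C − I_E·R_E = 21 − 3.35×0.68 − 3.38×1.2 = 14.7 V.
V_CE = 14.7 V > 0.2 V confirms active-region operation.

V_CE ≈ 15 V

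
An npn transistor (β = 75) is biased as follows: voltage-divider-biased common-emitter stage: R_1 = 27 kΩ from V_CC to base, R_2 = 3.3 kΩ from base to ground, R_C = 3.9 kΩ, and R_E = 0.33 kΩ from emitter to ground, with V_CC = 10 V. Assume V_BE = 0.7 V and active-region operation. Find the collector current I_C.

I_C ≈ 1 mA

Thevenize the base divider: V_Th = V_CC·R_2/(R_1+R_2) = 10×3.3/30.3 = 1.09 V, R_Th = R_1‖R_2 = 2.94 kΩ.
Base-emitter loop: V_Th = I_B·R_Th + V_BE + (β+1)I_B·R_E, so I_B = (1.09 − 0.7) / (2.94 + 76×0.33) = 0.0139 mA.
I_C = β·I_B = 75×0.0139 = 1.04 mA, and I_E = (β+1)I_B = 1.06 mA.
V_CE = V_CC − I_C·R_C − I_E·R_E = 10 − 1.04×3.9 − 1.06×0.33 = 5.59 V.
V_CE = 5.59 V > 0.2 V confirms active-region operation.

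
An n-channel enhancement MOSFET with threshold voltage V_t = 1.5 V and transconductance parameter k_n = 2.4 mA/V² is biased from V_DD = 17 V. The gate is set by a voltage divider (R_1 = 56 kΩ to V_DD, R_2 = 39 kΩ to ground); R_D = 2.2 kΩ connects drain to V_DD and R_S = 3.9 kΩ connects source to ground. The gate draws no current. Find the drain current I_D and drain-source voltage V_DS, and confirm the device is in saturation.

V_G = V_DD·R_2/(R_1+R_2) = 17×39/95 = 6.98 V.
Assume saturation: I_D = (k_n/2)(V_GS − V_t)² with V_GS = V_G − I_D·R_S = 6.98 − 3.9·I_D.
Substituting gives 18.3·I_D² − 52.3·I_D + 36 = 0, with roots I_D = 1.15 or 1.71 mA.
The root I_D = 1.71 mA gives V_GS = 0.306 V ≤ V_t, so take I_D = 1.15 mA.
Then V_GS = 2.48 V and V_DS = V_DD − I_D(R_D+R_S) = 17 − 1.15×6.1 = 9.96 V.
Saturation requires V_DS ≥ V_GS − V_t = 0.98 V; 9.96 ≥ 0.98 ✓.

I_D ≈ 1.2 mA, V_DS ≈ 10 V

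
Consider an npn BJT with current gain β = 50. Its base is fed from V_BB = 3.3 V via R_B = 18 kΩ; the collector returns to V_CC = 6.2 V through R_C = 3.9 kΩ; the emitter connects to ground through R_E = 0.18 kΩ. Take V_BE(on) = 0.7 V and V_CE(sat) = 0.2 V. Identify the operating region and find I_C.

saturation; I_C ≈ 1.5 mA

Assume active: I_B = (3.3 − 0.7)/(18 + 51×0.18) = 0.0957 mA, I_C = β·I_B = 4.78 mA.
Then V_CE = 6.2 − 4.78×3.9 − 4.88×0.18 = -13.3 V < 0.2 V — the active assumption fails.
Re-solve with V_CE = 0.2 V. KCL at the emitter: V_E/R_E = (V_BB−0.7−V_E)/R_B + (V_CC−0.2−V_E)/R_C, giving V_E = 0.287 V.
I_C = (V_CC − 0.2 − V_E)/R_C = (6 − 0.287)/3.9 = 1.46 mA.
Check: I_B = (2.6 − 0.287)/18 = 0.129 mA, and β·I_B = 6.43 mA > I_C, confirming saturation.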